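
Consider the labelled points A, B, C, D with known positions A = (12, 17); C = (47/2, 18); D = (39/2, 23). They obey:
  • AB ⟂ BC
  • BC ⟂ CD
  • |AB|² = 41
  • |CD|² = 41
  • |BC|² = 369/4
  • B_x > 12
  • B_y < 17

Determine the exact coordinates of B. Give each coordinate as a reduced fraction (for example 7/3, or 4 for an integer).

B = (16, 12)

1. B_x = 16  [[BC ⟂ CD ⇒ 4x-5y-4=0] ∩ [|B−(12, 17)|²=41]]
2. B_y = 12  [[BC ⟂ CD ⇒ 4x-5y-4=0] ∩ [|B−(12, 17)|²=41]]
   so B = (16, 12)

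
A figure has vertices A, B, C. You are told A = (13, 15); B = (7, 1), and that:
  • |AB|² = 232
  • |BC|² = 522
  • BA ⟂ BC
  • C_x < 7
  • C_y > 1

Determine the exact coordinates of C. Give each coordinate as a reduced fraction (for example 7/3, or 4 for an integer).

C = (-14, 10)

1. C_x = -14  [[BA ⟂ BC ⇒ 6x+14y-56=0] ∩ [|C−(7, 1)|²=522]]
2. C_y = 10  [[BA ⟂ BC ⇒ 6x+14y-56=0] ∩ [|C−(7, 1)|²=522]]
   so C = (-14, 10)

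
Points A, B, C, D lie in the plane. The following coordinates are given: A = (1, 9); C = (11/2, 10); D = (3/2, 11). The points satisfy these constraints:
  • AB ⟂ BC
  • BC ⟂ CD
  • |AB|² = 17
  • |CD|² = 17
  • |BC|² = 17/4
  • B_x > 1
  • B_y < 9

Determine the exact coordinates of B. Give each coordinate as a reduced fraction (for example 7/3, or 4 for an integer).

1. B_x = 5  [[BC ⟂ CD ⇒ 4x-1y-12=0] ∩ [|B−(1, 9)|²=17]]
2. B_y = 8  [[BC ⟂ CD ⇒ 4x-1y-12=0] ∩ [|B−(1, 9)|²=17]]
   so B = (5, 8)

B = (5, 8)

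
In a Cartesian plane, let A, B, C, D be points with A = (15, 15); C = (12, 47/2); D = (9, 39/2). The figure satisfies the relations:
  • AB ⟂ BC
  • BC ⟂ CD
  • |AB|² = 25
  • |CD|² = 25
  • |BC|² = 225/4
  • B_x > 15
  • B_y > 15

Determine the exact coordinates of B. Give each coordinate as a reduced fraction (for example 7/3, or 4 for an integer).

1. B_x = 18  [[BC ⟂ CD ⇒ 3x+4y-130=0] ∩ [|B−(15, 15)|²=25]]
2. B_y = 19  [[BC ⟂ CD ⇒ 3x+4y-130=0] ∩ [|B−(15, 15)|²=25]]
   so B = (18, 19)

B = (18, 19)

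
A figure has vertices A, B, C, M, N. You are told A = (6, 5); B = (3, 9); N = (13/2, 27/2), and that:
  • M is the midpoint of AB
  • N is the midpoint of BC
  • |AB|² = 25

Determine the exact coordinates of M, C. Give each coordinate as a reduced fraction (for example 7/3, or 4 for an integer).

M = (9/2, 7)
C = (10, 18)

1. M_x = 9/2  [2·M = A+B = (6, 5)+(3, 9)]
2. M_y = 7  [2·M = A+B = (6, 5)+(3, 9)]
   so M = (9/2, 7)
3. C_x = 10  [C = 2·N−B = 2·(13/2, 27/2)−(3, 9)]
4. C_y = 18  [C = 2·N−B = 2·(13/2, 27/2)−(3, 9)]
   so C = (10, 18)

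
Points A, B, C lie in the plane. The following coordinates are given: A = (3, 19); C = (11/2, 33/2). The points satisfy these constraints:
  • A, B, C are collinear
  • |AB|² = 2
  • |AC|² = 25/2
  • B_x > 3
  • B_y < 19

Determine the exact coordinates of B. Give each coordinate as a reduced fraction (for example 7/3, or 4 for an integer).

B = (4, 18)

1. B_x = 4  [[A, B, C are collinear ⇒ -5/2x-5/2y+55=0] ∩ [|B−(3, 19)|²=2]]
2. B_y = 18  [[A, B, C are collinear ⇒ -5/2x-5/2y+55=0] ∩ [|B−(3, 19)|²=2]]
   so B = (4, 18)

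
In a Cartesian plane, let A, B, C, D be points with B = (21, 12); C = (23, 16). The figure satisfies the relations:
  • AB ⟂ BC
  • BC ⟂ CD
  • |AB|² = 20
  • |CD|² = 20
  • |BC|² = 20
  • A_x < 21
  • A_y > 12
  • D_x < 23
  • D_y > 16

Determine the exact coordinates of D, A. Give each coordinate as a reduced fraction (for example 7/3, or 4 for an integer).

D = (19, 18)
A = (17, 14)

1. D_x = 19  [[BC ⟂ CD ⇒ 2x+4y-110=0] ∩ [|D−(23, 16)|²=20]]
2. D_y = 18  [[BC ⟂ CD ⇒ 2x+4y-110=0] ∩ [|D−(23, 16)|²=20]]
   so D = (19, 18)
3. A_x = 17  [[AB ⟂ BC ⇒ -2x-4y+90=0] ∩ [|A−(21, 12)|²=20]]
4. A_y = 14  [[AB ⟂ BC ⇒ -2x-4y+90=0] ∩ [|A−(21, 12)|²=20]]
   so A = (17, 14)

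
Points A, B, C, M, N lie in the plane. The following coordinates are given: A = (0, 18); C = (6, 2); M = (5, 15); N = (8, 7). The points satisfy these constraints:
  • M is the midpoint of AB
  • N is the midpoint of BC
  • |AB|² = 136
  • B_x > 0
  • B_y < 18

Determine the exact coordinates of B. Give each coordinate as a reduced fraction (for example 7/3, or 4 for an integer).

B = (10, 12)

1. B_x = 10  [B = 2·M−A = 2·(5, 15)−(0, 18)]
2. B_y = 12  [B = 2·M−A = 2·(5, 15)−(0, 18)]
   so B = (10, 12)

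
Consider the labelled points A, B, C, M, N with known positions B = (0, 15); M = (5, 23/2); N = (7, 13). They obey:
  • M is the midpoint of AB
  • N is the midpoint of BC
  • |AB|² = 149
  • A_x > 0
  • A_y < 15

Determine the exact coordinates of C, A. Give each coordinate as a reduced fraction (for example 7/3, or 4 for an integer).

1. A_x = 10  [A = 2·M−B = 2·(5, 23/2)−(0, 15)]
2. A_y = 8  [A = 2·M−B = 2·(5, 23/2)−(0, 15)]
   so A = (10, 8)
3. C_x = 14  [C = 2·N−B = 2·(7, 13)−(0, 15)]
4. C_y = 11  [C = 2·N−B = 2·(7, 13)−(0, 15)]
   so C = (14, 11)

C = (14, 11)
A = (10, 8)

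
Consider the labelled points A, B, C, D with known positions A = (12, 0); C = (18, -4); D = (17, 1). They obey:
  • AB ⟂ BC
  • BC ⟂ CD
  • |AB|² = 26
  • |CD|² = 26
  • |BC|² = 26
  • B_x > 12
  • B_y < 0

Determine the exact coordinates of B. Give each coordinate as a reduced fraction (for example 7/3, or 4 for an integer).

B = (13, -5)

1. B_x = 13  [[BC ⟂ CD ⇒ 1x-5y-38=0] ∩ [|B−(12, 0)|²=26]]
2. B_y = -5  [[BC ⟂ CD ⇒ 1x-5y-38=0] ∩ [|B−(12, 0)|²=26]]
   so B = (13, -5)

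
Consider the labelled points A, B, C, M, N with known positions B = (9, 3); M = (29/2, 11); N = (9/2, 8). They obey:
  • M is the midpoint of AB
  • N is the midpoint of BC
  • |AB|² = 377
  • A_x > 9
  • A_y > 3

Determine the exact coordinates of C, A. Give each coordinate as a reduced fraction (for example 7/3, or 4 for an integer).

1. A_x = 20  [A = 2·M−B = 2·(29/2, 11)−(9, 3)]
2. A_y = 19  [A = 2·M−B = 2·(29/2, 11)−(9, 3)]
   so A = (20, 19)
3. C_x = 0  [C = 2·N−B = 2·(9/2, 8)−(9, 3)]
4. C_y = 13  [C = 2·N−B = 2·(9/2, 8)−(9, 3)]
   so C = (0, 13)

C = (0, 13)
A = (20, 19)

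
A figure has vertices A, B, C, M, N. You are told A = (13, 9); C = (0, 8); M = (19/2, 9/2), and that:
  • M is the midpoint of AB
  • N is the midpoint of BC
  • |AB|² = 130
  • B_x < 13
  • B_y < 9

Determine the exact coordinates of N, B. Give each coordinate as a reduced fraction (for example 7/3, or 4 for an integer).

1. B_x = 6  [B = 2·M−A = 2·(19/2, 9/2)−(13, 9)]
2. B_y = 0  [B = 2·M−A = 2·(19/2, 9/2)−(13, 9)]
   so B = (6, 0)
3. N_x = 3  [2·N = B+C = (6, 0)+(0, 8)]
4. N_y = 4  [2·N = B+C = (6, 0)+(0, 8)]
   so N = (3, 4)

N = (3, 4)
B = (6, 0)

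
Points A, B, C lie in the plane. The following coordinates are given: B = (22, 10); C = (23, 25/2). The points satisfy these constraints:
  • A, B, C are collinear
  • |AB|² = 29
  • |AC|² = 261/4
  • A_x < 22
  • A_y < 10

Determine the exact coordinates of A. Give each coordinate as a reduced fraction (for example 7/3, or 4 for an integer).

1. A_x = 20  [[A, B, C are collinear ⇒ -5/2x+1y+45=0] ∩ [|A−(22, 10)|²=29]]
2. A_y = 5  [[A, B, C are collinear ⇒ -5/2x+1y+45=0] ∩ [|A−(22, 10)|²=29]]
   so A = (20, 5)

A = (20, 5)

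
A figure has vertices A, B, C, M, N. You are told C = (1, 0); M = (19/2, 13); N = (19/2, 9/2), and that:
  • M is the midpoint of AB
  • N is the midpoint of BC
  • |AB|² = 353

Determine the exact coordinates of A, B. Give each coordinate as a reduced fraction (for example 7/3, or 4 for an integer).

A = (1, 17)
B = (18, 9)

1. B_x = 18  [B = 2·N−C = 2·(19/2, 9/2)−(1, 0)]
2. B_y = 9  [B = 2·N−C = 2·(19/2, 9/2)−(1, 0)]
   so B = (18, 9)
3. A_x = 1  [A = 2·M−B = 2·(19/2, 13)−(18, 9)]
4. A_y = 17  [A = 2·M−B = 2·(19/2, 13)−(18, 9)]
   so A = (1, 17)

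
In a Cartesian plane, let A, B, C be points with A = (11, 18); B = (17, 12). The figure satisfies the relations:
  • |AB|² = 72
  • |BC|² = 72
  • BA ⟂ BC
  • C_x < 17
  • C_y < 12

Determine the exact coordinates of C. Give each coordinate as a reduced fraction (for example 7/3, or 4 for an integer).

C = (11, 6)

1. C_x = 11  [[BA ⟂ BC ⇒ -6x+6y+30=0] ∩ [|C−(17, 12)|²=72]]
2. C_y = 6  [[BA ⟂ BC ⇒ -6x+6y+30=0] ∩ [|C−(17, 12)|²=72]]
   so C = (11, 6)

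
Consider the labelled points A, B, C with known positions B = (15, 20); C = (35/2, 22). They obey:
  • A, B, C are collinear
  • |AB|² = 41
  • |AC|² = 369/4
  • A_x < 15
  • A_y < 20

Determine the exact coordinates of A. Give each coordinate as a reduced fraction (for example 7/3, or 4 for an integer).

1. A_x = 10  [[A, B, C are collinear ⇒ -2x+5/2y-20=0] ∩ [|A−(15, 20)|²=41]]
2. A_y = 16  [[A, B, C are collinear ⇒ -2x+5/2y-20=0] ∩ [|A−(15, 20)|²=41]]
   so A = (10, 16)

A = (10, 16)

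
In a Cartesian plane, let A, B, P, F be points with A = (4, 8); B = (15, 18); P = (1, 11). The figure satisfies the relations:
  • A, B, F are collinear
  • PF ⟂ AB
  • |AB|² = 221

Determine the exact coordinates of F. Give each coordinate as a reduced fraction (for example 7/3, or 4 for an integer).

1. F_x = 851/221  [[A, B, F are collinear ⇒ -10x+11y-48=0] ∩ [PF ⟂ AB ⇒ 11x+10y-121=0]]
2. F_y = 1738/221  [[A, B, F are collinear ⇒ -10x+11y-48=0] ∩ [PF ⟂ AB ⇒ 11x+10y-121=0]]
   so F = (851/221, 1738/221)

F = (851/221, 1738/221)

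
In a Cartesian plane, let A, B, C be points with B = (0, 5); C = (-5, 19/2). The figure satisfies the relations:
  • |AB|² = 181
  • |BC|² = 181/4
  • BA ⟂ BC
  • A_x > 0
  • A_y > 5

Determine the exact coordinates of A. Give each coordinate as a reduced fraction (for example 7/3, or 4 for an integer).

A = (9, 15)

1. A_x = 9  [[BA ⟂ BC ⇒ -5x+9/2y-45/2=0] ∩ [|A−(0, 5)|²=181]]
2. A_y = 15  [[BA ⟂ BC ⇒ -5x+9/2y-45/2=0] ∩ [|A−(0, 5)|²=181]]
   so A = (9, 15)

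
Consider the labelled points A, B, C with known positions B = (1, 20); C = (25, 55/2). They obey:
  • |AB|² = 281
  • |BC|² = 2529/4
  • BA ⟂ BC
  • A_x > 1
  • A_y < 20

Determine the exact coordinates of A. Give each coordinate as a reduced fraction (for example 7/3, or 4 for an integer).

1. A_x = 6  [[BA ⟂ BC ⇒ 24x+15/2y-174=0] ∩ [|A−(1, 20)|²=281]]
2. A_y = 4  [[BA ⟂ BC ⇒ 24x+15/2y-174=0] ∩ [|A−(1, 20)|²=281]]
   so A = (6, 4)

A = (6, 4)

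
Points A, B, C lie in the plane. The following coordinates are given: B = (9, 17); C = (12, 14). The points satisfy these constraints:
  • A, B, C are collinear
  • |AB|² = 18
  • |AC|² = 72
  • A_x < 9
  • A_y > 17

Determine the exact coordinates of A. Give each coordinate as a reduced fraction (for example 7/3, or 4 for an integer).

A = (6, 20)

1. A_x = 6  [[A, B, C are collinear ⇒ 3x+3y-78=0] ∩ [|A−(9, 17)|²=18]]
2. A_y = 20  [[A, B, C are collinear ⇒ 3x+3y-78=0] ∩ [|A−(9, 17)|²=18]]
   so A = (6, 20)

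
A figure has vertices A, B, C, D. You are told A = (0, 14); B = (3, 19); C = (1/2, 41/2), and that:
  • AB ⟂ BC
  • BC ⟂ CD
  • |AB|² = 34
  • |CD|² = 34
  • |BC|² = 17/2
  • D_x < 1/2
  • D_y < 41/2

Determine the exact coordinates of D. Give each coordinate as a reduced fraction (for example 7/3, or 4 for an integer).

1. D_x = -5/2  [[BC ⟂ CD ⇒ -5/2x+3/2y-59/2=0] ∩ [|D−(1/2, 41/2)|²=34]]
2. D_y = 31/2  [[BC ⟂ CD ⇒ -5/2x+3/2y-59/2=0] ∩ [|D−(1/2, 41/2)|²=34]]
   so D = (-5/2, 31/2)

D = (-5/2, 31/2)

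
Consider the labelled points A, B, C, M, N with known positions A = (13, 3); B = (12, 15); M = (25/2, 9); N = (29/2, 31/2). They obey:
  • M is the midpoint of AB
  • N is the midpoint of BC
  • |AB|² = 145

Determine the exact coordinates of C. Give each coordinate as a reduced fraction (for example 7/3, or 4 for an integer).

C = (17, 16)

1. C_x = 17  [C = 2·N−B = 2·(29/2, 31/2)−(12, 15)]
2. C_y = 16  [C = 2·N−B = 2·(29/2, 31/2)−(12, 15)]
   so C = (17, 16)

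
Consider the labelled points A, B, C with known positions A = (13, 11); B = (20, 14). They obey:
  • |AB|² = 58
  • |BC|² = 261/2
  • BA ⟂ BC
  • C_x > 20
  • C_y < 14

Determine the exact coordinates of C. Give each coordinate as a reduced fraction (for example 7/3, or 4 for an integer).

1. C_x = 49/2  [[BA ⟂ BC ⇒ -7x-3y+182=0] ∩ [|C−(20, 14)|²=261/2]]
2. C_y = 7/2  [[BA ⟂ BC ⇒ -7x-3y+182=0] ∩ [|C−(20, 14)|²=261/2]]
   so C = (49/2, 7/2)

C = (49/2, 7/2)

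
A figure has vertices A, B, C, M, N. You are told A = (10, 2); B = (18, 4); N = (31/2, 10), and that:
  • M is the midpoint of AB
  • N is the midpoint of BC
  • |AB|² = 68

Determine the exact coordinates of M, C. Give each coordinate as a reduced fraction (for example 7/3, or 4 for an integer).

1. M_x = 14  [2·M = A+B = (10, 2)+(18, 4)]
2. M_y = 3  [2·M = A+B = (10, 2)+(18, 4)]
   so M = (14, 3)
3. C_x = 13  [C = 2·N−B = 2·(31/2, 10)−(18, 4)]
4. C_y = 16  [C = 2·N−B = 2·(31/2, 10)−(18, 4)]
   so C = (13, 16)

M = (14, 3)
C = (13, 16)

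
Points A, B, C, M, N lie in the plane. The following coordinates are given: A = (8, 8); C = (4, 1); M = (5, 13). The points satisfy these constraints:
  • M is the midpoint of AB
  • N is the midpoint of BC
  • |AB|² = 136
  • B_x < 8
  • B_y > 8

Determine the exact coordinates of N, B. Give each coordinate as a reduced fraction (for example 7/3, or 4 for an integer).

1. B_x = 2  [B = 2·M−A = 2·(5, 13)−(8, 8)]
2. B_y = 18  [B = 2·M−A = 2·(5, 13)−(8, 8)]
   so B = (2, 18)
3. N_x = 3  [2·N = B+C = (2, 18)+(4, 1)]
4. N_y = 19/2  [2·N = B+C = (2, 18)+(4, 1)]
   so N = (3, 19/2)

N = (3, 19/2)
B = (2, 18)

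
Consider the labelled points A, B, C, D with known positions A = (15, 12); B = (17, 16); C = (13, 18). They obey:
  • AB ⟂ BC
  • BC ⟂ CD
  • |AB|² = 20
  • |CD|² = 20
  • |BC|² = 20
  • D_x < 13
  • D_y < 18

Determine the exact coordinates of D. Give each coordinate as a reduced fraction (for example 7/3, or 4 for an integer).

D = (11, 14)

1. D_x = 11  [[BC ⟂ CD ⇒ -4x+2y+16=0] ∩ [|D−(13, 18)|²=20]]
2. D_y = 14  [[BC ⟂ CD ⇒ -4x+2y+16=0] ∩ [|D−(13, 18)|²=20]]
   so D = (11, 14)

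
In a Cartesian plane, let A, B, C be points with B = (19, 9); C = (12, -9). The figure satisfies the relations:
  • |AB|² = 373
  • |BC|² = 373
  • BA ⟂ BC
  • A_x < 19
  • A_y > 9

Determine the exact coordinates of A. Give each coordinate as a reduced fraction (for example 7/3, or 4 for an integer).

A = (1, 16)

1. A_x = 1  [[BA ⟂ BC ⇒ -7x-18y+295=0] ∩ [|A−(19, 9)|²=373]]
2. A_y = 16  [[BA ⟂ BC ⇒ -7x-18y+295=0] ∩ [|A−(19, 9)|²=373]]
   so A = (1, 16)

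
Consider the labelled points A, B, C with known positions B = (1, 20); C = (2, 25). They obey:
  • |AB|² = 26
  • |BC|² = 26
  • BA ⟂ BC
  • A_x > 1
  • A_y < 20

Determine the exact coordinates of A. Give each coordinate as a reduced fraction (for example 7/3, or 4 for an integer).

1. A_x = 6  [[BA ⟂ BC ⇒ 1x+5y-101=0] ∩ [|A−(1, 20)|²=26]]
2. A_y = 19  [[BA ⟂ BC ⇒ 1x+5y-101=0] ∩ [|A−(1, 20)|²=26]]
   so A = (6, 19)

A = (6, 19)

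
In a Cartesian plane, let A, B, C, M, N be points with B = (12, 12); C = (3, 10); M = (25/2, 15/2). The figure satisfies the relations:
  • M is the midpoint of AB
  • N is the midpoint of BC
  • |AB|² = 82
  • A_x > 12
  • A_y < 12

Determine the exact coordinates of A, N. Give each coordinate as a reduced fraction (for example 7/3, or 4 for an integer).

A = (13, 3)
N = (15/2, 11)

1. A_x = 13  [A = 2·M−B = 2·(25/2, 15/2)−(12, 12)]
2. A_y = 3  [A = 2·M−B = 2·(25/2, 15/2)−(12, 12)]
   so A = (13, 3)
3. N_x = 15/2  [2·N = B+C = (12, 12)+(3, 10)]
4. N_y = 11  [2·N = B+C = (12, 12)+(3, 10)]
   so N = (15/2, 11)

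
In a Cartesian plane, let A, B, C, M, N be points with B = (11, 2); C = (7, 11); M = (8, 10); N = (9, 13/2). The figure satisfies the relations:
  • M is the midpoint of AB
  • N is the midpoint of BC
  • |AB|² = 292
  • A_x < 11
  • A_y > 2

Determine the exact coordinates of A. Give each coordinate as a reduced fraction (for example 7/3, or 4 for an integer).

A = (5, 18)

1. A_x = 5  [A = 2·M−B = 2·(8, 10)−(11, 2)]
2. A_y = 18  [A = 2·M−B = 2·(8, 10)−(11, 2)]
   so A = (5, 18)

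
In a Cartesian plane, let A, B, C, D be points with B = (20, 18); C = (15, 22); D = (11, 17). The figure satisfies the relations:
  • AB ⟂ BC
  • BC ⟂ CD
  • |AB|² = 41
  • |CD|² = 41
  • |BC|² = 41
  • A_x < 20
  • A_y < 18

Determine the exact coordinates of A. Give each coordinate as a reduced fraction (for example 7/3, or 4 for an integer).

A = (16, 13)

1. A_x = 16  [[AB ⟂ BC ⇒ 5x-4y-28=0] ∩ [|A−(20, 18)|²=41]]
2. A_y = 13  [[AB ⟂ BC ⇒ 5x-4y-28=0] ∩ [|A−(20, 18)|²=41]]
   so A = (16, 13)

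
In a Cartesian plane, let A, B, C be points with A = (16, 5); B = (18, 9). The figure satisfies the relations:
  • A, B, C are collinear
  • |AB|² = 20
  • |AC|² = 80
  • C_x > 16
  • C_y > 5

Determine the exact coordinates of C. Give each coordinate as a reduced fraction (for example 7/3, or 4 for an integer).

1. C_x = 20  [[A, B, C are collinear ⇒ -4x+2y+54=0] ∩ [|C−(16, 5)|²=80]]
2. C_y = 13  [[A, B, C are collinear ⇒ -4x+2y+54=0] ∩ [|C−(16, 5)|²=80]]
   so C = (20, 13)

C = (20, 13)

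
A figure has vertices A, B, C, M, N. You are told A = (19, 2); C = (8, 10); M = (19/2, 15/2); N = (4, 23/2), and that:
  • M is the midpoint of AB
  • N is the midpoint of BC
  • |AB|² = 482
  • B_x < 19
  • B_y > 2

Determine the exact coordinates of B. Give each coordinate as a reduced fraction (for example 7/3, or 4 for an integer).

1. B_x = 0  [B = 2·M−A = 2·(19/2, 15/2)−(19, 2)]
2. B_y = 13  [B = 2·M−A = 2·(19/2, 15/2)−(19, 2)]
   so B = (0, 13)

B = (0, 13)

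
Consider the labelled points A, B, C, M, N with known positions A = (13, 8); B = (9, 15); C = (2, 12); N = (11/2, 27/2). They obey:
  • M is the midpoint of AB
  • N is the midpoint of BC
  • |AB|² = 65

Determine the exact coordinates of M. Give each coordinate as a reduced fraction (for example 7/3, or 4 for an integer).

1. M_x = 11  [2·M = A+B = (13, 8)+(9, 15)]
2. M_y = 23/2  [2·M = A+B = (13, 8)+(9, 15)]
   so M = (11, 23/2)

M = (11, 23/2)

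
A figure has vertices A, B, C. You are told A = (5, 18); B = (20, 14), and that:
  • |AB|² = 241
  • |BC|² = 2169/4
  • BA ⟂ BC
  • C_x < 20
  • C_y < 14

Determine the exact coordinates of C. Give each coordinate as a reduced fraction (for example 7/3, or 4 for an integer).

1. C_x = 14  [[BA ⟂ BC ⇒ -15x+4y+244=0] ∩ [|C−(20, 14)|²=2169/4]]
2. C_y = -17/2  [[BA ⟂ BC ⇒ -15x+4y+244=0] ∩ [|C−(20, 14)|²=2169/4]]
   so C = (14, -17/2)

C = (14, -17/2)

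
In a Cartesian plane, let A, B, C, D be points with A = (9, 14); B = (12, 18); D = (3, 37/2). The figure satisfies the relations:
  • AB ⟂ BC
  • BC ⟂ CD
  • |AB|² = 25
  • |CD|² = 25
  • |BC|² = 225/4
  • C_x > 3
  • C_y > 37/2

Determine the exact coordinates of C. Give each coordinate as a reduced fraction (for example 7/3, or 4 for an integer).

1. C_x = 6  [[AB ⟂ BC ⇒ 3x+4y-108=0] ∩ [|C−(3, 37/2)|²=25]]
2. C_y = 45/2  [[AB ⟂ BC ⇒ 3x+4y-108=0] ∩ [|C−(3, 37/2)|²=25]]
   so C = (6, 45/2)

C = (6, 45/2)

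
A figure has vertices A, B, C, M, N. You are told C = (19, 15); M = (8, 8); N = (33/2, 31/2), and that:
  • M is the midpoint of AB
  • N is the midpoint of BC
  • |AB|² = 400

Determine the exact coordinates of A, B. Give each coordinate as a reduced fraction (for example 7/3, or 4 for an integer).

1. B_x = 14  [B = 2·N−C = 2·(33/2, 31/2)−(19, 15)]
2. B_y = 16  [B = 2·N−C = 2·(33/2, 31/2)−(19, 15)]
   so B = (14, 16)
3. A_x = 2  [A = 2·M−B = 2·(8, 8)−(14, 16)]
4. A_y = 0  [A = 2·M−B = 2·(8, 8)−(14, 16)]
   so A = (2, 0)

A = (2, 0)
B = (14, 16)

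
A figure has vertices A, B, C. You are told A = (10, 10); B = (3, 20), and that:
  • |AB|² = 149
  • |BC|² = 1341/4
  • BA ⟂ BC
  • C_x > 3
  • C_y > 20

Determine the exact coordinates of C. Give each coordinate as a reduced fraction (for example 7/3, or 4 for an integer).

1. C_x = 18  [[BA ⟂ BC ⇒ 7x-10y+179=0] ∩ [|C−(3, 20)|²=1341/4]]
2. C_y = 61/2  [[BA ⟂ BC ⇒ 7x-10y+179=0] ∩ [|C−(3, 20)|²=1341/4]]
   so C = (18, 61/2)

C = (18, 61/2)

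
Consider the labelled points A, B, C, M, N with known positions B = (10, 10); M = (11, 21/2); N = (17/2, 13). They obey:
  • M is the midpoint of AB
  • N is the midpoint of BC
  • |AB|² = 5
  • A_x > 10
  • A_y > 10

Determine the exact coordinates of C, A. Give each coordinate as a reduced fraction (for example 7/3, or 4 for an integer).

1. A_x = 12  [A = 2·M−B = 2·(11, 21/2)−(10, 10)]
2. A_y = 11  [A = 2·M−B = 2·(11, 21/2)−(10, 10)]
   so A = (12, 11)
3. C_x = 7  [C = 2·N−B = 2·(17/2, 13)−(10, 10)]
4. C_y = 16  [C = 2·N−B = 2·(17/2, 13)−(10, 10)]
   so C = (7, 16)

C = (7, 16)
A = (12, 11)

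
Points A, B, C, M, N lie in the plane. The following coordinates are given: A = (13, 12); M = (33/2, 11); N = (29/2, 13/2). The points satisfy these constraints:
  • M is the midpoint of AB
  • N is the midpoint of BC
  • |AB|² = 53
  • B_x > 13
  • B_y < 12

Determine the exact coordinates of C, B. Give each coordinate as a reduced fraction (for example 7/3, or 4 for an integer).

C = (9, 3)
B = (20, 10)

1. B_x = 20  [B = 2·M−A = 2·(33/2, 11)−(13, 12)]
2. B_y = 10  [B = 2·M−A = 2·(33/2, 11)−(13, 12)]
   so B = (20, 10)
3. C_x = 9  [C = 2·N−B = 2·(29/2, 13/2)−(20, 10)]
4. C_y = 3  [C = 2·N−B = 2·(29/2, 13/2)−(20, 10)]
   so C = (9, 3)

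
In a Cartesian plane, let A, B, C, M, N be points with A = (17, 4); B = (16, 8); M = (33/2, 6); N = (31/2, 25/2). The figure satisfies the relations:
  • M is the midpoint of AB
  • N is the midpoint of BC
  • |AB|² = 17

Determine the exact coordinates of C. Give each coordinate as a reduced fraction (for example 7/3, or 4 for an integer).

C = (15, 17)

1. C_x = 15  [C = 2·N−B = 2·(31/2, 25/2)−(16, 8)]
2. C_y = 17  [C = 2·N−B = 2·(31/2, 25/2)−(16, 8)]
   so C = (15, 17)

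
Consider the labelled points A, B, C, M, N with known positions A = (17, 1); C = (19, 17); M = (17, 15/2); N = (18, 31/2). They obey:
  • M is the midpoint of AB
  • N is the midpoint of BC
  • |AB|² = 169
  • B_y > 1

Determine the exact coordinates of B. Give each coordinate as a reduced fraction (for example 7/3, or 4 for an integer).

B = (17, 14)

1. B_x = 17  [B = 2·M−A = 2·(17, 15/2)−(17, 1)]
2. B_y = 14  [B = 2·M−A = 2·(17, 15/2)−(17, 1)]
   so B = (17, 14)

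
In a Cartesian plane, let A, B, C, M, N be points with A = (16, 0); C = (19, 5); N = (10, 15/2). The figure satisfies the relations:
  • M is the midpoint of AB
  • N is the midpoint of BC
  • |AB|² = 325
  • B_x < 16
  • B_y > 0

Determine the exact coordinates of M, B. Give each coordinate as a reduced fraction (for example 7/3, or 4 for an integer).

1. B_x = 1  [B = 2·N−C = 2·(10, 15/2)−(19, 5)]
2. B_y = 10  [B = 2·N−C = 2·(10, 15/2)−(19, 5)]
   so B = (1, 10)
3. M_x = 17/2  [2·M = A+B = (16, 0)+(1, 10)]
4. M_y = 5  [2·M = A+B = (16, 0)+(1, 10)]
   so M = (17/2, 5)

M = (17/2, 5)
B = (1, 10)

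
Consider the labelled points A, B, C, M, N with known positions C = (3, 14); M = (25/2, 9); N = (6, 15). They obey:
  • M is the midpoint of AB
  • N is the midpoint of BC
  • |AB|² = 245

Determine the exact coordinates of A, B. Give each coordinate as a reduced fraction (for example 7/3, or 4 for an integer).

A = (16, 2)
B = (9, 16)

1. B_x = 9  [B = 2·N−C = 2·(6, 15)−(3, 14)]
2. B_y = 16  [B = 2·N−C = 2·(6, 15)−(3, 14)]
   so B = (9, 16)
3. A_x = 16  [A = 2·M−B = 2·(25/2, 9)−(9, 16)]
4. A_y = 2  [A = 2·M−B = 2·(25/2, 9)−(9, 16)]
   so A = (16, 2)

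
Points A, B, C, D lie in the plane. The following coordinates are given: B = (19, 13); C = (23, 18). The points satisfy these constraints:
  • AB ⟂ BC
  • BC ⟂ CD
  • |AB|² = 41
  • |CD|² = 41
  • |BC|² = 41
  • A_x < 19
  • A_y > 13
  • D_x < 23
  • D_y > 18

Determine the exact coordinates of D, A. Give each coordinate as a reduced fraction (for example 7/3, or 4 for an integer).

1. D_x = 18  [[BC ⟂ CD ⇒ 4x+5y-182=0] ∩ [|D−(23, 18)|²=41]]
2. D_y = 22  [[BC ⟂ CD ⇒ 4x+5y-182=0] ∩ [|D−(23, 18)|²=41]]
   so D = (18, 22)
3. A_x = 14  [[AB ⟂ BC ⇒ -4x-5y+141=0] ∩ [|A−(19, 13)|²=41]]
4. A_y = 17  [[AB ⟂ BC ⇒ -4x-5y+141=0] ∩ [|A−(19, 13)|²=41]]
   so A = (14, 17)

D = (18, 22)
A = (14, 17)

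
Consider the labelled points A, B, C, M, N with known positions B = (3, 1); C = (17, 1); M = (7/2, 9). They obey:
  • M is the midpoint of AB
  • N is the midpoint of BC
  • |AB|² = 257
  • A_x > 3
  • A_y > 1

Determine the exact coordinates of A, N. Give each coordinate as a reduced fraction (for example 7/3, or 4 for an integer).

1. A_x = 4  [A = 2·M−B = 2·(7/2, 9)−(3, 1)]
2. A_y = 17  [A = 2·M−B = 2·(7/2, 9)−(3, 1)]
   so A = (4, 17)
3. N_x = 10  [2·N = B+C = (3, 1)+(17, 1)]
4. N_y = 1  [2·N = B+C = (3, 1)+(17, 1)]
   so N = (10, 1)

A = (4, 17)
N = (10, 1)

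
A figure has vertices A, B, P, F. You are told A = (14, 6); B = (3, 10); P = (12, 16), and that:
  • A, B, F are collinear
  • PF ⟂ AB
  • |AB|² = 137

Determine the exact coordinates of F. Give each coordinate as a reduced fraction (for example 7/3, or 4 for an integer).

1. F_x = 1236/137  [[A, B, F are collinear ⇒ -4x-11y+122=0] ∩ [PF ⟂ AB ⇒ -11x+4y+68=0]]
2. F_y = 1070/137  [[A, B, F are collinear ⇒ -4x-11y+122=0] ∩ [PF ⟂ AB ⇒ -11x+4y+68=0]]
   so F = (1236/137, 1070/137)

F = (1236/137, 1070/137)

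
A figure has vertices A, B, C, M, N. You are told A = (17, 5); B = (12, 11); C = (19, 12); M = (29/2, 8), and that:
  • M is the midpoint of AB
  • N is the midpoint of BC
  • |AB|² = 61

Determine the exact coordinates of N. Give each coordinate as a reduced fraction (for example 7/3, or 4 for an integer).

1. N_x = 31/2  [2·N = B+C = (12, 11)+(19, 12)]
2. N_y = 23/2  [2·N = B+C = (12, 11)+(19, 12)]
   so N = (31/2, 23/2)

N = (31/2, 23/2)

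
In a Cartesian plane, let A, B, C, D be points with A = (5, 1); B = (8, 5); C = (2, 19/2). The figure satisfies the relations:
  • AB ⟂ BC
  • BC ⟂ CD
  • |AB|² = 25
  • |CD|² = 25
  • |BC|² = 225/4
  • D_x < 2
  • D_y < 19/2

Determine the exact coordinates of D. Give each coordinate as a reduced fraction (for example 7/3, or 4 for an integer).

D = (-1, 11/2)

1. D_x = -1  [[BC ⟂ CD ⇒ -6x+9/2y-123/4=0] ∩ [|D−(2, 19/2)|²=25]]
2. D_y = 11/2  [[BC ⟂ CD ⇒ -6x+9/2y-123/4=0] ∩ [|D−(2, 19/2)|²=25]]
   so D = (-1, 11/2)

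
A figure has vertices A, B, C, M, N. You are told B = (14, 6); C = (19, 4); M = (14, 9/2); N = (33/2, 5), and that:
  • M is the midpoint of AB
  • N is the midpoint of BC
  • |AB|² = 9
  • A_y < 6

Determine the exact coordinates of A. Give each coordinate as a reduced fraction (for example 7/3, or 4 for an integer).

A = (14, 3)

1. A_x = 14  [A = 2·M−B = 2·(14, 9/2)−(14, 6)]
2. A_y = 3  [A = 2·M−B = 2·(14, 9/2)−(14, 6)]
   so A = (14, 3)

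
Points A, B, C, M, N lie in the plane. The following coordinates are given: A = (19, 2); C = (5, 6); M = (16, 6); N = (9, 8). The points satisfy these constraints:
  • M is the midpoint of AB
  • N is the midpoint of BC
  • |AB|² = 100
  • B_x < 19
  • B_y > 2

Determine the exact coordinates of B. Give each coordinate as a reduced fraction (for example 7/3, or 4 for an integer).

1. B_x = 13  [B = 2·M−A = 2·(16, 6)−(19, 2)]
2. B_y = 10  [B = 2·M−A = 2·(16, 6)−(19, 2)]
   so B = (13, 10)

B = (13, 10)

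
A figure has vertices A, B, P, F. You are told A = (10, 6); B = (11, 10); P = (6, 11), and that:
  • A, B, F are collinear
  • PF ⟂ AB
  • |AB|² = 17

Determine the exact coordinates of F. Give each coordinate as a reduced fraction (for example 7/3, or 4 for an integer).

F = (186/17, 166/17)

1. F_x = 186/17  [[A, B, F are collinear ⇒ -4x+1y+34=0] ∩ [PF ⟂ AB ⇒ 1x+4y-50=0]]
2. F_y = 166/17  [[A, B, F are collinear ⇒ -4x+1y+34=0] ∩ [PF ⟂ AB ⇒ 1x+4y-50=0]]
   so F = (186/17, 166/17)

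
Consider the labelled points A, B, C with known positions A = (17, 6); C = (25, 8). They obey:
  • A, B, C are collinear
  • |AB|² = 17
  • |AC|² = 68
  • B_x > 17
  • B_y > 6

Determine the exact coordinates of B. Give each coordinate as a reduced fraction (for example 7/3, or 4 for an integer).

1. B_x = 21  [[A, B, C are collinear ⇒ 2x-8y+14=0] ∩ [|B−(17, 6)|²=17]]
2. B_y = 7  [[A, B, C are collinear ⇒ 2x-8y+14=0] ∩ [|B−(17, 6)|²=17]]
   so B = (21, 7)

B = (21, 7)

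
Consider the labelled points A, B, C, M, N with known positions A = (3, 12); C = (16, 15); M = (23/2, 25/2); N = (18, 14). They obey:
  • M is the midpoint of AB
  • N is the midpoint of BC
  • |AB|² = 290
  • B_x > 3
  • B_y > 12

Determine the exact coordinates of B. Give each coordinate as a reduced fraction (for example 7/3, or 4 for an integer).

B = (20, 13)

1. B_x = 20  [B = 2·M−A = 2·(23/2, 25/2)−(3, 12)]
2. B_y = 13  [B = 2·M−A = 2·(23/2, 25/2)−(3, 12)]
   so B = (20, 13)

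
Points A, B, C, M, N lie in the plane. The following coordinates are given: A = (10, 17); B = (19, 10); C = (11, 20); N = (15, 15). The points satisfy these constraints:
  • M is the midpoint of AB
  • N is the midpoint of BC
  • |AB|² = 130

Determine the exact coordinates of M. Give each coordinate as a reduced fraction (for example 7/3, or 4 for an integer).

M = (29/2, 27/2)

1. M_x = 29/2  [2·M = A+B = (10, 17)+(19, 10)]
2. M_y = 27/2  [2·M = A+B = (10, 17)+(19, 10)]
   so M = (29/2, 27/2)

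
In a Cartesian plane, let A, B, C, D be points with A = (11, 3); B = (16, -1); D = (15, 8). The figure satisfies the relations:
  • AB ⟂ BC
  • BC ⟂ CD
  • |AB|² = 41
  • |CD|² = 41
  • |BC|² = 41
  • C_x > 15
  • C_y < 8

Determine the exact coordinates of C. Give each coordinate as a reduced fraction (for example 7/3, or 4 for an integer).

C = (20, 4)

1. C_x = 20  [[AB ⟂ BC ⇒ 5x-4y-84=0] ∩ [|C−(15, 8)|²=41]]
2. C_y = 4  [[AB ⟂ BC ⇒ 5x-4y-84=0] ∩ [|C−(15, 8)|²=41]]
   so C = (20, 4)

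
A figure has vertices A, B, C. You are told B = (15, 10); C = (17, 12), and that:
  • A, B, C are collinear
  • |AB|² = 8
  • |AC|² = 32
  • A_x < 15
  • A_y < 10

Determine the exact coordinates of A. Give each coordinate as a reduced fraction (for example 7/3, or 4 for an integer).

1. A_x = 13  [[A, B, C are collinear ⇒ -2x+2y+10=0] ∩ [|A−(15, 10)|²=8]]
2. A_y = 8  [[A, B, C are collinear ⇒ -2x+2y+10=0] ∩ [|A−(15, 10)|²=8]]
   so A = (13, 8)

A = (13, 8)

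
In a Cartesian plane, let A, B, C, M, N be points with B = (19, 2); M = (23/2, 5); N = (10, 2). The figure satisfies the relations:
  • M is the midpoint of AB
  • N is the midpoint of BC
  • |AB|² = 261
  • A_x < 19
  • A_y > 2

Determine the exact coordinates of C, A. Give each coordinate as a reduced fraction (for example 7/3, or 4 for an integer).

C = (1, 2)
A = (4, 8)

1. A_x = 4  [A = 2·M−B = 2·(23/2, 5)−(19, 2)]
2. A_y = 8  [A = 2·M−B = 2·(23/2, 5)−(19, 2)]
   so A = (4, 8)
3. C_x = 1  [C = 2·N−B = 2·(10, 2)−(19, 2)]
4. C_y = 2  [C = 2·N−B = 2·(10, 2)−(19, 2)]
   so C = (1, 2)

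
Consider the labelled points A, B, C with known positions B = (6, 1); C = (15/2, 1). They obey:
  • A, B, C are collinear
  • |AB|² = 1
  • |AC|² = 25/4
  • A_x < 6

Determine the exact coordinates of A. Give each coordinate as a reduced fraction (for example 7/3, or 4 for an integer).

A = (5, 1)

1. A_x = 5  [[A, B, C are collinear ⇒ 3/2y-3/2=0] ∩ [|A−(6, 1)|²=1]]
2. A_y = 1  [[A, B, C are collinear ⇒ 3/2y-3/2=0] ∩ [|A−(6, 1)|²=1]]
   so A = (5, 1)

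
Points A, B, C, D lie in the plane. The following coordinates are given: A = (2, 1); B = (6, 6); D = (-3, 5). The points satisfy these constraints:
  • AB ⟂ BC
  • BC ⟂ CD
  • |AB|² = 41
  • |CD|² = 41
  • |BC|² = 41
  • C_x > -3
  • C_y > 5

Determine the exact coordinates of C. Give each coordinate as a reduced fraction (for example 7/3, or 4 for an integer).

C = (1, 10)

1. C_x = 1  [[AB ⟂ BC ⇒ 4x+5y-54=0] ∩ [|C−(-3, 5)|²=41]]
2. C_y = 10  [[AB ⟂ BC ⇒ 4x+5y-54=0] ∩ [|C−(-3, 5)|²=41]]
   so C = (1, 10)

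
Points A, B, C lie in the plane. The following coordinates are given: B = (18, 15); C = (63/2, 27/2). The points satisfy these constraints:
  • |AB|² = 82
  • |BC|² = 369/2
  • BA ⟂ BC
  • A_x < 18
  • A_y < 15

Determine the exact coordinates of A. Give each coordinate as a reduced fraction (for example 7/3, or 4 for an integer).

1. A_x = 17  [[BA ⟂ BC ⇒ 27/2x-3/2y-441/2=0] ∩ [|A−(18, 15)|²=82]]
2. A_y = 6  [[BA ⟂ BC ⇒ 27/2x-3/2y-441/2=0] ∩ [|A−(18, 15)|²=82]]
   so A = (17, 6)

A = (17, 6)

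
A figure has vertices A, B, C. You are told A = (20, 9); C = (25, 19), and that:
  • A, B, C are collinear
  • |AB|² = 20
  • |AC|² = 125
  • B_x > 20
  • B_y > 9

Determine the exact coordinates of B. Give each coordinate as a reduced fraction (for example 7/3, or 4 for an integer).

1. B_x = 22  [[A, B, C are collinear ⇒ 10x-5y-155=0] ∩ [|B−(20, 9)|²=20]]
2. B_y = 13  [[A, B, C are collinear ⇒ 10x-5y-155=0] ∩ [|B−(20, 9)|²=20]]
   so B = (22, 13)

B = (22, 13)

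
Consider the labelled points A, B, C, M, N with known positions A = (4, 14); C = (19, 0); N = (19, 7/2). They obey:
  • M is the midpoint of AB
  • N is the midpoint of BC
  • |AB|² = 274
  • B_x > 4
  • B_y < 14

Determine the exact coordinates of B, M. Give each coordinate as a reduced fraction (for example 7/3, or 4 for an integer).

B = (19, 7)
M = (23/2, 21/2)

1. B_x = 19  [B = 2·N−C = 2·(19, 7/2)−(19, 0)]
2. B_y = 7  [B = 2·N−C = 2·(19, 7/2)−(19, 0)]
   so B = (19, 7)
3. M_x = 23/2  [2·M = A+B = (4, 14)+(19, 7)]
4. M_y = 21/2  [2·M = A+B = (4, 14)+(19, 7)]
   so M = (23/2, 21/2)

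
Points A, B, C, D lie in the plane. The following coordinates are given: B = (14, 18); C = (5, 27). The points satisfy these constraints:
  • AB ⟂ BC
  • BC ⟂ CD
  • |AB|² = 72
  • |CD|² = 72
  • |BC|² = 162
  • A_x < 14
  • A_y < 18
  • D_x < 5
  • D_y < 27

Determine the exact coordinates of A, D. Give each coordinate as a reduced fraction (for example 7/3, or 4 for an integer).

A = (8, 12)
D = (-1, 21)

1. A_x = 8  [[AB ⟂ BC ⇒ 9x-9y+36=0] ∩ [|A−(14, 18)|²=72]]
2. A_y = 12  [[AB ⟂ BC ⇒ 9x-9y+36=0] ∩ [|A−(14, 18)|²=72]]
   so A = (8, 12)
3. D_x = -1  [[BC ⟂ CD ⇒ -9x+9y-198=0] ∩ [|D−(5, 27)|²=72]]
4. D_y = 21  [[BC ⟂ CD ⇒ -9x+9y-198=0] ∩ [|D−(5, 27)|²=72]]
   so D = (-1, 21)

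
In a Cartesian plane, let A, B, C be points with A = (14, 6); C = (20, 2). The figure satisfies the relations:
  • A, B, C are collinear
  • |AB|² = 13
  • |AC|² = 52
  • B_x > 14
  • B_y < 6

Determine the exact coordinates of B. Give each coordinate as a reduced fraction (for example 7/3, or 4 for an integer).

B = (17, 4)

1. B_x = 17  [[A, B, C are collinear ⇒ -4x-6y+92=0] ∩ [|B−(14, 6)|²=13]]
2. B_y = 4  [[A, B, C are collinear ⇒ -4x-6y+92=0] ∩ [|B−(14, 6)|²=13]]
   so B = (17, 4)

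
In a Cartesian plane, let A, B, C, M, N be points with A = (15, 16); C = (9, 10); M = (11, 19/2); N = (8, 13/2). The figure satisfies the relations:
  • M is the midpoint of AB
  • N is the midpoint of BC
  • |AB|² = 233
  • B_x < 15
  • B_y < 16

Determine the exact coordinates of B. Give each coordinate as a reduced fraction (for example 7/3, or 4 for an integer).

1. B_x = 7  [B = 2·M−A = 2·(11, 19/2)−(15, 16)]
2. B_y = 3  [B = 2·M−A = 2·(11, 19/2)−(15, 16)]
   so B = (7, 3)

B = (7, 3)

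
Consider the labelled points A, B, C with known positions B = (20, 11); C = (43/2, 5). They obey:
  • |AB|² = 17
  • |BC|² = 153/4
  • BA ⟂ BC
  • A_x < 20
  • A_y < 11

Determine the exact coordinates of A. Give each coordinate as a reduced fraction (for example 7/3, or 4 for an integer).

1. A_x = 16  [[BA ⟂ BC ⇒ 3/2x-6y+36=0] ∩ [|A−(20, 11)|²=17]]
2. A_y = 10  [[BA ⟂ BC ⇒ 3/2x-6y+36=0] ∩ [|A−(20, 11)|²=17]]
   so A = (16, 10)

A = (16, 10)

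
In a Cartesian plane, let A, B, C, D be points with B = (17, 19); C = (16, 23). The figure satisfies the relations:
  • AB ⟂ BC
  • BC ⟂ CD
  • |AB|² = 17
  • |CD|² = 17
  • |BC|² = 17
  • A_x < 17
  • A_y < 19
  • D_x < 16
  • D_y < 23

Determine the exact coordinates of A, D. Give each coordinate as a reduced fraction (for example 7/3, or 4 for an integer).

1. A_x = 13  [[AB ⟂ BC ⇒ 1x-4y+59=0] ∩ [|A−(17, 19)|²=17]]
2. A_y = 18  [[AB ⟂ BC ⇒ 1x-4y+59=0] ∩ [|A−(17, 19)|²=17]]
   so A = (13, 18)
3. D_x = 12  [[BC ⟂ CD ⇒ -1x+4y-76=0] ∩ [|D−(16, 23)|²=17]]
4. D_y = 22  [[BC ⟂ CD ⇒ -1x+4y-76=0] ∩ [|D−(16, 23)|²=17]]
   so D = (12, 22)

A = (13, 18)
D = (12, 22)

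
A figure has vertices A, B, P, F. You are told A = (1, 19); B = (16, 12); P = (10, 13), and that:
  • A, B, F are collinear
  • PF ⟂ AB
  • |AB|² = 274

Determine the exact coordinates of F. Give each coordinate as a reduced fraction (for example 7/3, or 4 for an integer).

1. F_x = 2929/274  [[A, B, F are collinear ⇒ 7x+15y-292=0] ∩ [PF ⟂ AB ⇒ 15x-7y-59=0]]
2. F_y = 3967/274  [[A, B, F are collinear ⇒ 7x+15y-292=0] ∩ [PF ⟂ AB ⇒ 15x-7y-59=0]]
   so F = (2929/274, 3967/274)

F = (2929/274, 3967/274)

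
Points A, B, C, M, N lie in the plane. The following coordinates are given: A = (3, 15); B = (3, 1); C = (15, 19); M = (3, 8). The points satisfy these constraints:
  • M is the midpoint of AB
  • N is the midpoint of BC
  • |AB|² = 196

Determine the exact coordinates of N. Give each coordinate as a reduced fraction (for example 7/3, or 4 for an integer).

1. N_x = 9  [2·N = B+C = (3, 1)+(15, 19)]
2. N_y = 10  [2·N = B+C = (3, 1)+(15, 19)]
   so N = (9, 10)

N = (9, 10)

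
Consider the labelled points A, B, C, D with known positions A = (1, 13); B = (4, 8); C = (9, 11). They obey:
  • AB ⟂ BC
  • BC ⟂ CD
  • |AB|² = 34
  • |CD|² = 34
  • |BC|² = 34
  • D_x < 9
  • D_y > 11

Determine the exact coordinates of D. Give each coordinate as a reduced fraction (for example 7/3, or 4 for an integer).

D = (6, 16)

1. D_x = 6  [[BC ⟂ CD ⇒ 5x+3y-78=0] ∩ [|D−(9, 11)|²=34]]
2. D_y = 16  [[BC ⟂ CD ⇒ 5x+3y-78=0] ∩ [|D−(9, 11)|²=34]]
   so D = (6, 16)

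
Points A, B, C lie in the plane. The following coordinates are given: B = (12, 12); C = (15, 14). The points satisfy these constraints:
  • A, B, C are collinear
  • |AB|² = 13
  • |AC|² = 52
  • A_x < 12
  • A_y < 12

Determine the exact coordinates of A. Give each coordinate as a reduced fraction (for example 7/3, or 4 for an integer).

1. A_x = 9  [[A, B, C are collinear ⇒ -2x+3y-12=0] ∩ [|A−(12, 12)|²=13]]
2. A_y = 10  [[A, B, C are collinear ⇒ -2x+3y-12=0] ∩ [|A−(12, 12)|²=13]]
   so A = (9, 10)

A = (9, 10)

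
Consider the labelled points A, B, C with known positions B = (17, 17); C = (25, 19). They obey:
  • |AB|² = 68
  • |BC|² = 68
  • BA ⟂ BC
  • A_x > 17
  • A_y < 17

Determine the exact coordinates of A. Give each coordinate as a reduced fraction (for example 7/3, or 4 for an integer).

A = (19, 9)

1. A_x = 19  [[BA ⟂ BC ⇒ 8x+2y-170=0] ∩ [|A−(17, 17)|²=68]]
2. A_y = 9  [[BA ⟂ BC ⇒ 8x+2y-170=0] ∩ [|A−(17, 17)|²=68]]
   so A = (19, 9)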